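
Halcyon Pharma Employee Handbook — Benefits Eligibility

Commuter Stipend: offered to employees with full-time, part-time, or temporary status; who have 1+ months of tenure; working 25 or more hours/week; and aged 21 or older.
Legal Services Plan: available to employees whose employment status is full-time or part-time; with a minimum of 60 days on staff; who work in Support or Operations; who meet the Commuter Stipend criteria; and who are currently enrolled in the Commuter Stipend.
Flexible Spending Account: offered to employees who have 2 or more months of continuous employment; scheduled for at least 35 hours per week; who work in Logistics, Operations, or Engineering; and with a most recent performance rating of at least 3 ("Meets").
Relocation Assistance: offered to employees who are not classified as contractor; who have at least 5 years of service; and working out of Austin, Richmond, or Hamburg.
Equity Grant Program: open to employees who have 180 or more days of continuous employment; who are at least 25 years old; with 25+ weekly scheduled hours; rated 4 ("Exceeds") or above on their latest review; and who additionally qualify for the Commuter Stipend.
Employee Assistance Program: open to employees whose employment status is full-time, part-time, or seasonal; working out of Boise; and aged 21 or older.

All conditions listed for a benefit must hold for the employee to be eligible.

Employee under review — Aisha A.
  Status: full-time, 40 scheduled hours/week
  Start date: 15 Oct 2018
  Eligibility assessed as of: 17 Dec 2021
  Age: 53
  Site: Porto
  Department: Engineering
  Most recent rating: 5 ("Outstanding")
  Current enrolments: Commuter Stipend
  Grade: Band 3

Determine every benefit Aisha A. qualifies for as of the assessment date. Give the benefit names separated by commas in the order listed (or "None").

Service from 15 Oct 2018 to 17 Dec 2021: 1159 days.
Commuter Stipend — status full-time ✓; service 1159 days ≥ 1 month (≈30 days) ✓; 40 hrs/wk ≥ 25 ✓; age 53 ≥ 21 ✓ → eligible.
Legal Services Plan — status full-time ✓; service 1159 days ≥ 60 days ✓; dept Engineering ✗ → not eligible.
Flexible Spending Account — service 1159 days ≥ 2 months (≈60 days) ✓; 40 hrs/wk ≥ 35 ✓; dept Engineering ✓; rating 5 ≥ 3 ✓ → eligible.
Relocation Assistance — status full-time ✓ (not excluded); service 1159 days < 5 years (≈1825 days) ✗ → not eligible.
Equity Grant Program — service 1159 days ≥ 180 days ✓; age 53 ≥ 25 ✓; 40 hrs/wk ≥ 25 ✓; rating 5 ≥ 4 ✓; eligible for Commuter Stipend ✓ → eligible.
Employee Assistance Program — status full-time ✓; site Porto ✗ (not Boise) → not eligible.

Commuter Stipend, Flexible Spending Account, Equity Grant Program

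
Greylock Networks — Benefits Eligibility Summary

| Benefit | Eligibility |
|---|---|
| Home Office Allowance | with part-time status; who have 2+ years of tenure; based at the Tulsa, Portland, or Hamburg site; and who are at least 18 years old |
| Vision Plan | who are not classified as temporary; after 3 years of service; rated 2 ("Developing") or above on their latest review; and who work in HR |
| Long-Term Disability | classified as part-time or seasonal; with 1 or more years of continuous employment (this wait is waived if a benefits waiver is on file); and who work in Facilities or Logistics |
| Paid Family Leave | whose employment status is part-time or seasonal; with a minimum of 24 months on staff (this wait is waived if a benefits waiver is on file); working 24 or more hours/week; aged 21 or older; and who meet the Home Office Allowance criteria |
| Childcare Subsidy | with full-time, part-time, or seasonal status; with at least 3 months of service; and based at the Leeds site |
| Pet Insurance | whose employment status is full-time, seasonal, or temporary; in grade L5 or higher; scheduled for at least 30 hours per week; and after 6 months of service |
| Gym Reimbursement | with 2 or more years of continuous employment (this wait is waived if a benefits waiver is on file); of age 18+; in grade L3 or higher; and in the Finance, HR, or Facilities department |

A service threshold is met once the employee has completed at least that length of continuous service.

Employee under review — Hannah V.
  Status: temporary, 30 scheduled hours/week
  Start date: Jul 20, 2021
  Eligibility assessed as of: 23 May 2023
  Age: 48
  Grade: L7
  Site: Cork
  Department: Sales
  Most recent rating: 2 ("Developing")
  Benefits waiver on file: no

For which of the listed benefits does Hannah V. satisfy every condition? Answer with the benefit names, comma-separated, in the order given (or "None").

Service from Jul 20, 2021 to 23 May 2023: 672 days.
Home Office Allowance — status temporary ✗ (requires part-time) → not eligible.
Vision Plan — status temporary ✗ (excluded) → not eligible.
Long-Term Disability — status temporary ✗ (requires part-time or seasonal) → not eligible.
Paid Family Leave — status temporary ✗ (requires part-time or seasonal) → not eligible.
Childcare Subsidy — status temporary ✗ (requires full-time, part-time, or seasonal) → not eligible.
Pet Insurance — status temporary ✓; grade L7 ≥ L5 ✓; 30 hrs/wk ≥ 30 ✓; service 672 days ≥ 6 months (≈180 days) ✓ → eligible.
Gym Reimbursement — no waiver, service 672 days < 2 years (≈730 days) ✗ → not eligible.

Pet Insurance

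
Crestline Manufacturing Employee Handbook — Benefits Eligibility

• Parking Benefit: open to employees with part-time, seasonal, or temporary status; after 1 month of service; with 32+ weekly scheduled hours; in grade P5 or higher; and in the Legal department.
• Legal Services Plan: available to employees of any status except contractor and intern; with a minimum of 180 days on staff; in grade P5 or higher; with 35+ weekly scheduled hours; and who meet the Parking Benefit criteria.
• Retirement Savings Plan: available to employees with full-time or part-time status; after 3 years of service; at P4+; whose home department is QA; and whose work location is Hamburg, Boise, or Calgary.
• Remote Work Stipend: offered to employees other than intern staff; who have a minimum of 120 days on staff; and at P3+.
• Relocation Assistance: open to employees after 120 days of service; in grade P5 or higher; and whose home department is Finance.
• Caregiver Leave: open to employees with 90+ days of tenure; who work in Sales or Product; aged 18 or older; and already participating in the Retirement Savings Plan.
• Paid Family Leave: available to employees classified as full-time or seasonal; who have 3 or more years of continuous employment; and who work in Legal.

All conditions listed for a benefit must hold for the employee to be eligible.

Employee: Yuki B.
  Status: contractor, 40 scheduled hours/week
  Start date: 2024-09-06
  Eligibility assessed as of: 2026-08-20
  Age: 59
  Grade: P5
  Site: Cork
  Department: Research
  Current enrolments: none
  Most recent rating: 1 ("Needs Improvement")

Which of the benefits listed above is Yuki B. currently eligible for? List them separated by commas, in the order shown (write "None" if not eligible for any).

Remote Work Stipend

Service from 2024-09-06 to 2026-08-20: 713 days.
Parking Benefit — status contractor ✗ (requires part-time, seasonal, or temporary) → not eligible.
Legal Services Plan — status contractor ✗ (excluded) → not eligible.
Retirement Savings Plan — status contractor ✗ (requires full-time or part-time) → not eligible.
Remote Work Stipend — status contractor ✓ (not excluded); service 713 days ≥ 120 days ✓; grade P5 ≥ P3 ✓ → eligible.
Relocation Assistance — service 713 days ≥ 120 days ✓; grade P5 ≥ P5 ✓; dept Research ✗ → not eligible.
Caregiver Leave — service 713 days ≥ 90 days ✓; dept Research ✗ → not eligible.
Paid Family Leave — status contractor ✗ (requires full-time or seasonal) → not eligible.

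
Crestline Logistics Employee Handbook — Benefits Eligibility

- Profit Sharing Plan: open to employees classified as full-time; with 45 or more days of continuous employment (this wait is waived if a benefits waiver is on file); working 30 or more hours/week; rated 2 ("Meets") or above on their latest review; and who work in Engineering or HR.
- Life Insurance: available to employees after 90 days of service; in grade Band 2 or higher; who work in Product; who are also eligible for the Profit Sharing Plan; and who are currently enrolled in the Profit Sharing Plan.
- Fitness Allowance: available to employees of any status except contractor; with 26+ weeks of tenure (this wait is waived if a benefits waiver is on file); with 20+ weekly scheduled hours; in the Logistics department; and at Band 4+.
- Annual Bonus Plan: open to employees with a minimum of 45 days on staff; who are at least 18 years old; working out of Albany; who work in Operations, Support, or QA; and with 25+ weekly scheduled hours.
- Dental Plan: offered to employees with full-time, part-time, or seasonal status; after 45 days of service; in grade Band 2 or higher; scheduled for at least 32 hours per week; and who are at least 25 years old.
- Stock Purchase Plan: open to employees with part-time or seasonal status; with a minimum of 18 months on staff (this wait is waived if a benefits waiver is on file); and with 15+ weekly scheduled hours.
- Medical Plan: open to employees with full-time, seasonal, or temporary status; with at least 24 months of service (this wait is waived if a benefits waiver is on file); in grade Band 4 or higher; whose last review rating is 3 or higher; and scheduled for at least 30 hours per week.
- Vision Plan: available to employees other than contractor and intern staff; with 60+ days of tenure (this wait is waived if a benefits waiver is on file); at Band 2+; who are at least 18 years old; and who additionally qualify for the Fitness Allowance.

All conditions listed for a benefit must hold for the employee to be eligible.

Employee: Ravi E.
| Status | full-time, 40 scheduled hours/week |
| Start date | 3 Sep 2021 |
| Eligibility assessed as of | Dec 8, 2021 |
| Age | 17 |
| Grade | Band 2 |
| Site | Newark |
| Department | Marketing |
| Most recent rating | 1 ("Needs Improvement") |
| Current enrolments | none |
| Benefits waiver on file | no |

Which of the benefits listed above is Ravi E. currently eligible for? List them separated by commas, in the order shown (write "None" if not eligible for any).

None

Service from 3 Sep 2021 to Dec 8, 2021: 96 days.
Profit Sharing Plan — status full-time ✓; no waiver, service 96 days ≥ 45 days ✓; 40 hrs/wk ≥ 30 ✓; rating 1 < 2 ✗ → not eligible.
Life Insurance — service 96 days ≥ 90 days ✓; grade Band 2 ≥ Band 2 ✓; dept Marketing ✗ → not eligible.
Fitness Allowance — status full-time ✓ (not excluded); no waiver, service 96 days < 26 weeks (≈182 days) ✗ → not eligible.
Annual Bonus Plan — service 96 days ≥ 45 days ✓; age 17 < 18 ✗ → not eligible.
Dental Plan — status full-time ✓; service 96 days ≥ 45 days ✓; grade Band 2 ≥ Band 2 ✓; 40 hrs/wk ≥ 32 ✓; age 17 < 25 ✗ → not eligible.
Stock Purchase Plan — status full-time ✗ (requires part-time or seasonal) → not eligible.
Medical Plan — status full-time ✓; no waiver, service 96 days < 24 months (≈720 days) ✗ → not eligible.
Vision Plan — status full-time ✓ (not excluded); no waiver, service 96 days ≥ 60 days ✓; grade Band 2 ≥ Band 2 ✓; age 17 < 18 ✗ → not eligible.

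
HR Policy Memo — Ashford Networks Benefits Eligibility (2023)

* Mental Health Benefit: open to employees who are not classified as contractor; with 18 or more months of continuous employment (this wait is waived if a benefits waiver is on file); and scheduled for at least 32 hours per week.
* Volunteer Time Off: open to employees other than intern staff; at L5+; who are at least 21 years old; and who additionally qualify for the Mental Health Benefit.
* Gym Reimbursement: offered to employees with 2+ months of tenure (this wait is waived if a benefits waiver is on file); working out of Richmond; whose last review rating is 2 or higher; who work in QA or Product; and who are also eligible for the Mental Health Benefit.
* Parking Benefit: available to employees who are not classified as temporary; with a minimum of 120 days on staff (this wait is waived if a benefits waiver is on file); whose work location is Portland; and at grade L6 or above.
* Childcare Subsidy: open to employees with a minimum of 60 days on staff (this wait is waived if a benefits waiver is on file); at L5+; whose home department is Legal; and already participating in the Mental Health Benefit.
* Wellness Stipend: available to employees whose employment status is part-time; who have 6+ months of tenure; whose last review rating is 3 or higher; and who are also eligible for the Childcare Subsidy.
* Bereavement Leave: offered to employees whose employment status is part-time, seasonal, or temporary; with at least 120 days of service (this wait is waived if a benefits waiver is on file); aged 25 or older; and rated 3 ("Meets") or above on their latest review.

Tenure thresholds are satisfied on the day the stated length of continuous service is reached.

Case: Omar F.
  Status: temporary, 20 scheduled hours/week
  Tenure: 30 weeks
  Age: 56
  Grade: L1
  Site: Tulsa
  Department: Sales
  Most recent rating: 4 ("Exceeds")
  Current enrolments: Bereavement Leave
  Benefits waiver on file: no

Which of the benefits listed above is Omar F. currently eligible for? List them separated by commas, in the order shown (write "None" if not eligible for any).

Bereavement Leave

Mental Health Benefit — status temporary ✓ (not excluded); no waiver, service 30 weeks < 18 months (≈540 days) ✗ → not eligible.
Volunteer Time Off — status temporary ✓ (not excluded); grade L1 < L5 ✗ → not eligible.
Gym Reimbursement — no waiver, service 30 weeks ≥ 2 months (≈60 days) ✓; site Tulsa ✗ (not Richmond) → not eligible.
Parking Benefit — status temporary ✗ (excluded) → not eligible.
Childcare Subsidy — no waiver, service 30 weeks ≥ 60 days ✓; grade L1 < L5 ✗ → not eligible.
Wellness Stipend — status temporary ✗ (requires part-time) → not eligible.
Bereavement Leave — status temporary ✓; no waiver, service 30 weeks ≥ 120 days ✓; age 56 ≥ 25 ✓; rating 4 ≥ 3 ✓ → eligible.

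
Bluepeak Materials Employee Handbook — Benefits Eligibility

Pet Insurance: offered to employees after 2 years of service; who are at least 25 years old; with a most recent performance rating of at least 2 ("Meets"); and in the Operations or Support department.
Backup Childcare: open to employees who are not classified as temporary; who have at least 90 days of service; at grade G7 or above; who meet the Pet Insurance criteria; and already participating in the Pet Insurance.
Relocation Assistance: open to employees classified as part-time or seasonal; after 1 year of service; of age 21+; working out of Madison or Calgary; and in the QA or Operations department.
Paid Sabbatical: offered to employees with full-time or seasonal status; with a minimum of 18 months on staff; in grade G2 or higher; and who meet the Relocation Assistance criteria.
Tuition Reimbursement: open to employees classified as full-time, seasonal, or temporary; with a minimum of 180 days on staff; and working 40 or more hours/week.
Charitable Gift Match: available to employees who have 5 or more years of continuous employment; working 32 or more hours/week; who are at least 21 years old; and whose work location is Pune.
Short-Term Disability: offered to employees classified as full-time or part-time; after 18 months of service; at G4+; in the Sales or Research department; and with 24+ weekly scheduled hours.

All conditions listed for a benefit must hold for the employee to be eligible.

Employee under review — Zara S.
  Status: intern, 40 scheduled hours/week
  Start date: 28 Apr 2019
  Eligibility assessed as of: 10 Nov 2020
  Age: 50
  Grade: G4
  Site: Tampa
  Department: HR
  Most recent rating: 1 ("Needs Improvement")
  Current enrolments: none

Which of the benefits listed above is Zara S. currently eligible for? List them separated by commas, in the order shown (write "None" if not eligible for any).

Service from 28 Apr 2019 to 10 Nov 2020: 562 days.
Pet Insurance — service 562 days < 2 years (≈730 days) ✗ → not eligible.
Backup Childcare — status intern ✓ (not excluded); service 562 days ≥ 90 days ✓; grade G4 < G7 ✗ → not eligible.
Relocation Assistance — status intern ✗ (requires part-time or seasonal) → not eligible.
Paid Sabbatical — status intern ✗ (requires full-time or seasonal) → not eligible.
Tuition Reimbursement — status intern ✗ (requires full-time, seasonal, or temporary) → not eligible.
Charitable Gift Match — service 562 days < 5 years (≈1825 days) ✗ → not eligible.
Short-Term Disability — status intern ✗ (requires full-time or part-time) → not eligible.

None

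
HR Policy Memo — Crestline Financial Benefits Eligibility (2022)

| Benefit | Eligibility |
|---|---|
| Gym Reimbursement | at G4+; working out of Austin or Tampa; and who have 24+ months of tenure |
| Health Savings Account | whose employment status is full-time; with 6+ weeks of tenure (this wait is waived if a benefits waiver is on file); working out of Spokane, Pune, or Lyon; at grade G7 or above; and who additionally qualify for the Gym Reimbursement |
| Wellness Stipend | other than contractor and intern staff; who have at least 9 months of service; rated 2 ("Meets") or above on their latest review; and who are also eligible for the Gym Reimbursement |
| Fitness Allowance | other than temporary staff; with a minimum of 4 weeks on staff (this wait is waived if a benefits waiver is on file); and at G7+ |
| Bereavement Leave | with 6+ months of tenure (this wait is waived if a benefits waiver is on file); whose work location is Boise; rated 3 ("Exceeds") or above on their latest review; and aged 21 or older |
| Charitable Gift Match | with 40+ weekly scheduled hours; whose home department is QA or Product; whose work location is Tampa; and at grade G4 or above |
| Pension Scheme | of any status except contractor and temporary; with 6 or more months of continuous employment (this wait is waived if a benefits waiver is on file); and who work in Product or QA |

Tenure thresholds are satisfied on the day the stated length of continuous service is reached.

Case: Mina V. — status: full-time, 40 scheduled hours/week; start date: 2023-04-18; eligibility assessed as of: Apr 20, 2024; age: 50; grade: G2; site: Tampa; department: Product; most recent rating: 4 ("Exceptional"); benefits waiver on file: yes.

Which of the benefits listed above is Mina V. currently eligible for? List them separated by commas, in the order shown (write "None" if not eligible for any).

Pension Scheme

Service from 2023-04-18 to Apr 20, 2024: 368 days.
Gym Reimbursement — grade G2 < G4 ✗ → not eligible.
Health Savings Account — status full-time ✓; benefits waiver on file ✓; site Tampa ✗ (not Spokane, Pune, or Lyon) → not eligible.
Wellness Stipend — status full-time ✓ (not excluded); service 368 days ≥ 9 months (≈270 days) ✓; rating 4 ≥ 2 ✓; not eligible for Gym Reimbursement ✗ → not eligible.
Fitness Allowance — status full-time ✓ (not excluded); benefits waiver on file ✓; grade G2 < G7 ✗ → not eligible.
Bereavement Leave — benefits waiver on file ✓; site Tampa ✗ (not Boise) → not eligible.
Charitable Gift Match — 40 hrs/wk ≥ 40 ✓; dept Product ✓; site Tampa ✓; grade G2 < G4 ✗ → not eligible.
Pension Scheme — status full-time ✓ (not excluded); benefits waiver on file ✓; dept Product ✓ → eligible.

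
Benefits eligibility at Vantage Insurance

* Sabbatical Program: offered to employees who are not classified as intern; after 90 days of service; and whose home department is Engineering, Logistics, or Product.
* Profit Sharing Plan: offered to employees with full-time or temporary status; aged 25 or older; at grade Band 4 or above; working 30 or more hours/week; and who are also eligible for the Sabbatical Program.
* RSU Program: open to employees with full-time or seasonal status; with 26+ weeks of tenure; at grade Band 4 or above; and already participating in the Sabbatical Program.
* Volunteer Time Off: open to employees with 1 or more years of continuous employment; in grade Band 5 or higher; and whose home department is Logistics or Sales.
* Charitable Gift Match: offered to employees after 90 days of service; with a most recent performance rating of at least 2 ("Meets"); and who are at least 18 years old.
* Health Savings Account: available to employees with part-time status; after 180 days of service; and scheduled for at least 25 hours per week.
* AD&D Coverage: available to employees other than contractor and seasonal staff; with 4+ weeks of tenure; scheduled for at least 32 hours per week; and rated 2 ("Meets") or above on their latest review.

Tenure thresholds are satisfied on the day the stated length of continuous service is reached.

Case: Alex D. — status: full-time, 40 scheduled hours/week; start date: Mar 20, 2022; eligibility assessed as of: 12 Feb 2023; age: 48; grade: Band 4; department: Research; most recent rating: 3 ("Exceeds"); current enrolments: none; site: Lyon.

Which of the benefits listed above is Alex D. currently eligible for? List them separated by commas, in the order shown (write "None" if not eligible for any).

Service from Mar 20, 2022 to 12 Feb 2023: 329 days.
Sabbatical Program — status full-time ✓ (not excluded); service 329 days ≥ 90 days ✓; dept Research ✗ → not eligible.
Profit Sharing Plan — status full-time ✓; age 48 ≥ 25 ✓; grade Band 4 ≥ Band 4 ✓; 40 hrs/wk ≥ 30 ✓; not eligible for Sabbatical Program ✗ → not eligible.
RSU Program — status full-time ✓; service 329 days ≥ 26 weeks (≈182 days) ✓; grade Band 4 ≥ Band 4 ✓; not enrolled in Sabbatical Program ✗ → not eligible.
Volunteer Time Off — service 329 days < 1 year (≈365 days) ✗ → not eligible.
Charitable Gift Match — service 329 days ≥ 90 days ✓; rating 3 ≥ 2 ✓; age 48 ≥ 18 ✓ → eligible.
Health Savings Account — status full-time ✗ (requires part-time) → not eligible.
AD&D Coverage — status full-time ✓ (not excluded); service 329 days ≥ 4 weeks (≈28 days) ✓; 40 hrs/wk ≥ 32 ✓; rating 3 ≥ 2 ✓ → eligible.

Charitable Gift Match, AD&D Coverage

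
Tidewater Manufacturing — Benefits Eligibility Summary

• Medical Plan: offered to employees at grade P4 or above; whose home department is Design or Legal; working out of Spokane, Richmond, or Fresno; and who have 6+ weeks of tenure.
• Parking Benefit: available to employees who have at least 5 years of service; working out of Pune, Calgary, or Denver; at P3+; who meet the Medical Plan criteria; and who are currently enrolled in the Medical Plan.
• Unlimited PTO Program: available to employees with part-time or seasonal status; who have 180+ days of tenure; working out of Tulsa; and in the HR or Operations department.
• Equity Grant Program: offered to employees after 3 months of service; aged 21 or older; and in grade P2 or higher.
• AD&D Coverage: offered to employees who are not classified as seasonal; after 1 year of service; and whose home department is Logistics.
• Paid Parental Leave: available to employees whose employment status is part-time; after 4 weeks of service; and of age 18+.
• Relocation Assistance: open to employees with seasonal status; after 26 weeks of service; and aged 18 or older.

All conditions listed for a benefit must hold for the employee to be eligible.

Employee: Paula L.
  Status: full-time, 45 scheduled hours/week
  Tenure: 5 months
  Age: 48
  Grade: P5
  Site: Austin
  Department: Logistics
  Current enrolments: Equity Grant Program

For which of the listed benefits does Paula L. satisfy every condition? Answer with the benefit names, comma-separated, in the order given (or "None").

Medical Plan — grade P5 ≥ P4 ✓; dept Logistics ✗ → not eligible.
Parking Benefit — service 5 months < 5 years (≈1825 days) ✗ → not eligible.
Unlimited PTO Program — status full-time ✗ (requires part-time or seasonal) → not eligible.
Equity Grant Program — service 5 months ≥ 3 months ✓; age 48 ≥ 21 ✓; grade P5 ≥ P2 ✓ → eligible.
AD&D Coverage — status full-time ✓ (not excluded); service 5 months < 1 year (≈365 days) ✗ → not eligible.
Paid Parental Leave — status full-time ✗ (requires part-time) → not eligible.
Relocation Assistance — status full-time ✗ (requires seasonal) → not eligible.

Equity Grant Program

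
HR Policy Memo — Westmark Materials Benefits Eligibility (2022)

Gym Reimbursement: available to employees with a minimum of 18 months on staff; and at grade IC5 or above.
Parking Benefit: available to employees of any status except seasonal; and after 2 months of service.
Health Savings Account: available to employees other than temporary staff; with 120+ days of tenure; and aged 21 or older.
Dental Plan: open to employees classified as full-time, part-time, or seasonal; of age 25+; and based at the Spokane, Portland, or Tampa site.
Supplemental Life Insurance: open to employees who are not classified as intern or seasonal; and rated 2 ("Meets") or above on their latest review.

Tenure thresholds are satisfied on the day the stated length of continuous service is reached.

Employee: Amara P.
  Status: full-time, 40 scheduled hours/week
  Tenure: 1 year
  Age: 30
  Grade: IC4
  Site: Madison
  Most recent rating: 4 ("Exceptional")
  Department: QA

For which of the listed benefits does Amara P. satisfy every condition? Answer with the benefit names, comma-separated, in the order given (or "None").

Gym Reimbursement — service 1 year < 18 months (≈540 days) ✗ → not eligible.
Parking Benefit — status full-time ✓ (not excluded); service 1 year ≥ 2 months (≈60 days) ✓ → eligible.
Health Savings Account — status full-time ✓ (not excluded); service 1 year ≥ 120 days ✓; age 30 ≥ 21 ✓ → eligible.
Dental Plan — status full-time ✓; age 30 ≥ 25 ✓; site Madison ✗ (not Spokane, Portland, or Tampa) → not eligible.
Supplemental Life Insurance — status full-time ✓ (not excluded); rating 4 ≥ 2 ✓ → eligible.

Parking Benefit, Health Savings Account, Supplemental Life Insurance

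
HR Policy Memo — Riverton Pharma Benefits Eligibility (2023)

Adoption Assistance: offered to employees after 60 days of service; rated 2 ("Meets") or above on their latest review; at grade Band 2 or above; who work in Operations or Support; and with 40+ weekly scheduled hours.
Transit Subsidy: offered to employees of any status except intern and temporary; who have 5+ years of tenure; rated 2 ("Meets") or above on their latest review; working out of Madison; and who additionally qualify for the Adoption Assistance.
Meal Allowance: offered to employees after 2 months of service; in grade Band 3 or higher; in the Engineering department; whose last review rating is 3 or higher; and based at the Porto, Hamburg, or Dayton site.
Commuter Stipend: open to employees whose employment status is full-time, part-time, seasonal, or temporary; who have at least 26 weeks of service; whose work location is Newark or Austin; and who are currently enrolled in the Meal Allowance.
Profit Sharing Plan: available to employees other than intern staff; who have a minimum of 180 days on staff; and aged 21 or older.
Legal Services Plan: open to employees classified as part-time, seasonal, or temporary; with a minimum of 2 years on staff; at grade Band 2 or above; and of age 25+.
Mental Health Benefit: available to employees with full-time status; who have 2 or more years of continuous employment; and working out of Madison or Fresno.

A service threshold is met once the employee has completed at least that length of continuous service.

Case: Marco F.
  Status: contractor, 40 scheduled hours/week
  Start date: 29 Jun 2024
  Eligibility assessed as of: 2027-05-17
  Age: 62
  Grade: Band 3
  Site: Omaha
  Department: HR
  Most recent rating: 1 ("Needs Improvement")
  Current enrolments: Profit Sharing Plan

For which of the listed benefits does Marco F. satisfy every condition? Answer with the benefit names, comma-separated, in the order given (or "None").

Profit Sharing Plan

Service from 29 Jun 2024 to 2027-05-17: 1052 days.
Adoption Assistance — service 1052 days ≥ 60 days ✓; rating 1 < 2 ✗ → not eligible.
Transit Subsidy — status contractor ✓ (not excluded); service 1052 days < 5 years (≈1825 days) ✗ → not eligible.
Meal Allowance — service 1052 days ≥ 2 months (≈60 days) ✓; grade Band 3 ≥ Band 3 ✓; dept HR ✗ → not eligible.
Commuter Stipend — status contractor ✗ (requires full-time, part-time, seasonal, or temporary) → not eligible.
Profit Sharing Plan — status contractor ✓ (not excluded); service 1052 days ≥ 180 days ✓; age 62 ≥ 21 ✓ → eligible.
Legal Services Plan — status contractor ✗ (requires part-time, seasonal, or temporary) → not eligible.
Mental Health Benefit — status contractor ✗ (requires full-time) → not eligible.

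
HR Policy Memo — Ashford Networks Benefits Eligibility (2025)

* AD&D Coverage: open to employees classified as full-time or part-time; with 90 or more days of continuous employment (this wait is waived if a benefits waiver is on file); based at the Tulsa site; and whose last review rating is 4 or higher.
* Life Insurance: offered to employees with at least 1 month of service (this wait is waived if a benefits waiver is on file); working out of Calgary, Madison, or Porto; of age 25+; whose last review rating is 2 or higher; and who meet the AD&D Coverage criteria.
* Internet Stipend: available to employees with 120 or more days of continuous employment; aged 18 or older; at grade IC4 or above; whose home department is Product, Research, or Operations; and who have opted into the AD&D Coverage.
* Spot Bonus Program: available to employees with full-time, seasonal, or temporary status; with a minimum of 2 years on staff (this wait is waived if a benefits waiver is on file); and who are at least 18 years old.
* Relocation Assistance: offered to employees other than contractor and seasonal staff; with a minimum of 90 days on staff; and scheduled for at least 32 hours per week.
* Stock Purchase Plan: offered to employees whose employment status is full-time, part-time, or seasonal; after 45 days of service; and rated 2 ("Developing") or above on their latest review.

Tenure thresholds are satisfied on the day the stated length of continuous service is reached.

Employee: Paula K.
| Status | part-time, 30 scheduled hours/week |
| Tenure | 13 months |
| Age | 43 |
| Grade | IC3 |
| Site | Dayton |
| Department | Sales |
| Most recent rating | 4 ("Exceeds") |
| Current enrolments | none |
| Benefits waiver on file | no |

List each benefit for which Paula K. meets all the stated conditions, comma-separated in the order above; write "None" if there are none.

Stock Purchase Plan

AD&D Coverage — status part-time ✓; no waiver, service 13 months ≥ 90 days ✓; site Dayton ✗ (not Tulsa) → not eligible.
Life Insurance — no waiver, service 13 months ≥ 1 month ✓; site Dayton ✗ (not Calgary, Madison, or Porto) → not eligible.
Internet Stipend — service 13 months ≥ 120 days ✓; age 43 ≥ 18 ✓; grade IC3 < IC4 ✗ → not eligible.
Spot Bonus Program — status part-time ✗ (requires full-time, seasonal, or temporary) → not eligible.
Relocation Assistance — status part-time ✓ (not excluded); service 13 months ≥ 90 days ✓; 30 hrs/wk < 32 ✗ → not eligible.
Stock Purchase Plan — status part-time ✓; service 13 months ≥ 45 days ✓; rating 4 ≥ 2 ✓ → eligible.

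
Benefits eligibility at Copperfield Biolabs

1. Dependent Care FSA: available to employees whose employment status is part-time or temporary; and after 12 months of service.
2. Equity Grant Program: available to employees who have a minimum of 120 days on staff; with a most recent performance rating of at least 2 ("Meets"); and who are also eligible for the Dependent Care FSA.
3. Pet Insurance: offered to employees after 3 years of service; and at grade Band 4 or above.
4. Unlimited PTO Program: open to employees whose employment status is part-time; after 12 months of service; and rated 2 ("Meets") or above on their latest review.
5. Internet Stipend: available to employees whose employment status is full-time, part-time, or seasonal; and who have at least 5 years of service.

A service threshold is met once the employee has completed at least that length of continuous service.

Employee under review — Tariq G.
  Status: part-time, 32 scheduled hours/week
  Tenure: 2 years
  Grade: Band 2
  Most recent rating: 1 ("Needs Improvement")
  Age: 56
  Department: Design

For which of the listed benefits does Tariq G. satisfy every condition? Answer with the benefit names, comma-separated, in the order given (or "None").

Dependent Care FSA

Dependent Care FSA — status part-time ✓; service 2 years ≥ 12 months (≈360 days) ✓ → eligible.
Equity Grant Program — service 2 years ≥ 120 days ✓; rating 1 < 2 ✗ → not eligible.
Pet Insurance — service 2 years < 3 years ✗ → not eligible.
Unlimited PTO Program — status part-time ✓; service 2 years ≥ 12 months (≈360 days) ✓; rating 1 < 2 ✗ → not eligible.
Internet Stipend — status part-time ✓; service 2 years < 5 years ✗ → not eligible.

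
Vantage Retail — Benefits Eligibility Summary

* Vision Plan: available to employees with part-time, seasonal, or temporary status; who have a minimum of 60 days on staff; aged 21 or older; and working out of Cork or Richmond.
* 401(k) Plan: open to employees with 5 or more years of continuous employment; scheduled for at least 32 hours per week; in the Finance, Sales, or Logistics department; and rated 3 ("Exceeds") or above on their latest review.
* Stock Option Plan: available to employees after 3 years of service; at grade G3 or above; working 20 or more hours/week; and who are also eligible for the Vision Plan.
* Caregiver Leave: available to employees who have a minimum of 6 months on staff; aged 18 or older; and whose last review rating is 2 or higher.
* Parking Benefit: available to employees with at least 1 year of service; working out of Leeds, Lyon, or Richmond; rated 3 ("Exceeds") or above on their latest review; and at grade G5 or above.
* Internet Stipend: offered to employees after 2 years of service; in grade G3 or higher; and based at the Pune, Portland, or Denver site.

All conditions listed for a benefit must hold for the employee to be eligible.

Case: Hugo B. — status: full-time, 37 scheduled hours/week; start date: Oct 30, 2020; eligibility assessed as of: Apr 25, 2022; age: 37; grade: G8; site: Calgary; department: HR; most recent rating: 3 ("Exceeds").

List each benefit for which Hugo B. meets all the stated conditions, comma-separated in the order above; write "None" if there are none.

Service from Oct 30, 2020 to Apr 25, 2022: 542 days.
Vision Plan — status full-time ✗ (requires part-time, seasonal, or temporary) → not eligible.
401(k) Plan — service 542 days < 5 years (≈1825 days) ✗ → not eligible.
Stock Option Plan — service 542 days < 3 years (≈1095 days) ✗ → not eligible.
Caregiver Leave — service 542 days ≥ 6 months (≈180 days) ✓; age 37 ≥ 18 ✓; rating 3 ≥ 2 ✓ → eligible.
Parking Benefit — service 542 days ≥ 1 year (≈365 days) ✓; site Calgary ✗ (not Leeds, Lyon, or Richmond) → not eligible.
Internet Stipend — service 542 days < 2 years (≈730 days) ✗ → not eligible.

Caregiver Leave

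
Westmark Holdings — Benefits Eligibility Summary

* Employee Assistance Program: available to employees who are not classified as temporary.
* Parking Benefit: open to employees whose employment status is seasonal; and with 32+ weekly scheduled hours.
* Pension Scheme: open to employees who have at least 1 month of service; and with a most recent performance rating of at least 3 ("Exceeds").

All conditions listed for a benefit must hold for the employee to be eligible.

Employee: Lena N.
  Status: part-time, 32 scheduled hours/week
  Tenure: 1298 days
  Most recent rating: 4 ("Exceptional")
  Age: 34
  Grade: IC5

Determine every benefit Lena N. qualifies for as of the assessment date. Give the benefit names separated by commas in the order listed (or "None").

Employee Assistance Program, Pension Scheme

Employee Assistance Program — status part-time ✓ (not excluded) → eligible.
Parking Benefit — status part-time ✗ (requires seasonal) → not eligible.
Pension Scheme — service 1298 days ≥ 1 month (≈30 days) ✓; rating 4 ≥ 3 ✓ → eligible.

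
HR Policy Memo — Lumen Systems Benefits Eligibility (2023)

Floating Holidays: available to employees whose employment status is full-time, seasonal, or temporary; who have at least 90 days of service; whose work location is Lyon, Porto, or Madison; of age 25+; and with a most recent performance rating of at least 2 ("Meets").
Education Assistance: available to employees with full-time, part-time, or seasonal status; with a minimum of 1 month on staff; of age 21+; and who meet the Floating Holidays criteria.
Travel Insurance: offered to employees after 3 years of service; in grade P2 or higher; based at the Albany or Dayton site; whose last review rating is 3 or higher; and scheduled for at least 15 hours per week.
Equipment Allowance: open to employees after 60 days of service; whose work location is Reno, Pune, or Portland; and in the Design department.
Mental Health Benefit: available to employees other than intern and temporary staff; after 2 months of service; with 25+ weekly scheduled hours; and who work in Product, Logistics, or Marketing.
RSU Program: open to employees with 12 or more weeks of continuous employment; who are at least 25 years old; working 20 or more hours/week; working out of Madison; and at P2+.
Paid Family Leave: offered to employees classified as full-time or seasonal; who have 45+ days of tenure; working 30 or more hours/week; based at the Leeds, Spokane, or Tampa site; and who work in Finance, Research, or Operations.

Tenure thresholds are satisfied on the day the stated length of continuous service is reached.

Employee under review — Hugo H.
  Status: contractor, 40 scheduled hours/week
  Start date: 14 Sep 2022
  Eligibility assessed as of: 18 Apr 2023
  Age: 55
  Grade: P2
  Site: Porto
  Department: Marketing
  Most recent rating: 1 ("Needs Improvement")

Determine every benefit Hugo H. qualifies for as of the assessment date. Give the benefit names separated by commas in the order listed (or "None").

Mental Health Benefit

Service from 14 Sep 2022 to 18 Apr 2023: 216 days.
Floating Holidays — status contractor ✗ (requires full-time, seasonal, or temporary) → not eligible.
Education Assistance — status contractor ✗ (requires full-time, part-time, or seasonal) → not eligible.
Travel Insurance — service 216 days < 3 years (≈1095 days) ✗ → not eligible.
Equipment Allowance — service 216 days ≥ 60 days ✓; site Porto ✗ (not Reno, Pune, or Portland) → not eligible.
Mental Health Benefit — status contractor ✓ (not excluded); service 216 days ≥ 2 months (≈60 days) ✓; 40 hrs/wk ≥ 25 ✓; dept Marketing ✓ → eligible.
RSU Program — service 216 days ≥ 12 weeks (≈84 days) ✓; age 55 ≥ 25 ✓; 40 hrs/wk ≥ 20 ✓; site Porto ✗ (not Madison) → not eligible.
Paid Family Leave — status contractor ✗ (requires full-time or seasonal) → not eligible.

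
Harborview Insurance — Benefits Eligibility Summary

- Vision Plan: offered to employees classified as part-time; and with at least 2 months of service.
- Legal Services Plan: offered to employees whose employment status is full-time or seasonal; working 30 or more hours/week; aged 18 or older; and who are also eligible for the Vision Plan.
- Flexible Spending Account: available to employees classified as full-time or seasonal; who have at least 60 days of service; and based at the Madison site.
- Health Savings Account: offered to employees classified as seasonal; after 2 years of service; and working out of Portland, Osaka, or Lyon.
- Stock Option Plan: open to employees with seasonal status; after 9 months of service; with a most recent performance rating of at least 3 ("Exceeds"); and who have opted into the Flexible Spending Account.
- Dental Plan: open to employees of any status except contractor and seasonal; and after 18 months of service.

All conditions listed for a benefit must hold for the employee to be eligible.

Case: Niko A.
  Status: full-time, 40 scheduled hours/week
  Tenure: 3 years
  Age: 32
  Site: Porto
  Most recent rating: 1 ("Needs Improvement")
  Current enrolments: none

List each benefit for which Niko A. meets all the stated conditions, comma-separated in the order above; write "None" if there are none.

Dental Plan

Vision Plan — status full-time ✗ (requires part-time) → not eligible.
Legal Services Plan — status full-time ✓; 40 hrs/wk ≥ 30 ✓; age 32 ≥ 18 ✓; not eligible for Vision Plan ✗ → not eligible.
Flexible Spending Account — status full-time ✓; service 3 years ≥ 60 days ✓; site Porto ✗ (not Madison) → not eligible.
Health Savings Account — status full-time ✗ (requires seasonal) → not eligible.
Stock Option Plan — status full-time ✗ (requires seasonal) → not eligible.
Dental Plan — status full-time ✓ (not excluded); service 3 years ≥ 18 months (≈540 days) ✓ → eligible.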